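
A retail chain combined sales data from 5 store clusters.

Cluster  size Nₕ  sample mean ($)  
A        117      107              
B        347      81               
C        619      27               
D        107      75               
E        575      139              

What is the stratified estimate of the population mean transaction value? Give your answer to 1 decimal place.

N = 117 + 347 + 619 + 107 + 575 = 1765.
The stratified mean weights each stratum mean by its population share Nₕ/N.
Σ Nₕx̄ₕ = 117·107 + 347·81 + 619·27 + 107·75 + 575·139 = 12519 + 28107 + 16713 + 8025 + 79925 = 145289.
Divide by N: 145289 / 1765 = 82.317... → 82.3.

82.3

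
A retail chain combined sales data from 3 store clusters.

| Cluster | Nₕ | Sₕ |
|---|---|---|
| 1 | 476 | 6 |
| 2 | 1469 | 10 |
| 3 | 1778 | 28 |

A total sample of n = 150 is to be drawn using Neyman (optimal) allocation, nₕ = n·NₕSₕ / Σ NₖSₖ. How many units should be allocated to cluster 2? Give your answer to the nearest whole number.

33

1: NₕSₕ = 476·6 = 2856
2: NₕSₕ = 1469·10 = 14690
3: NₕSₕ = 1778·28 = 49784
Σ NₕSₕ = 67330.
n_2 = 150·14690/67330 = 32.727... → 33.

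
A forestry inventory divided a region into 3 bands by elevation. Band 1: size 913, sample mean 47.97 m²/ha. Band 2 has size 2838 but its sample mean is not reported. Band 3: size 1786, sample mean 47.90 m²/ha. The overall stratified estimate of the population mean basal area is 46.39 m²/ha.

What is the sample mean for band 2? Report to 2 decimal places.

44.93

N = 913 + 2838 + 1786 = 5537.
Overall total = μ·N = 46.39·5537 = 256861.43.
Subtract the known strata: 913·47.97 + 1786·47.90 = 129346.01.
Remaining total for band 2: 256861.43 − 129346.01 = 127515.42.
Divide by its size: 127515.42 / 2838 = 44.9314... → 44.93.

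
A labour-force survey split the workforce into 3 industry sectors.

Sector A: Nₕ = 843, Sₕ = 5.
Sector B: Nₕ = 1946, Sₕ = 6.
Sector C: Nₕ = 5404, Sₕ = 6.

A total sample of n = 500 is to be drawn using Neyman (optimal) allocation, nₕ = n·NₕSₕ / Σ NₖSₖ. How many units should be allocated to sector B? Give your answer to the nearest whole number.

121

A: NₕSₕ = 843·5 = 4215
B: NₕSₕ = 1946·6 = 11676
C: NₕSₕ = 5404·6 = 32424
Σ NₕSₕ = 48315.
n_B = 500·11676/48315 = 120.832... → 121.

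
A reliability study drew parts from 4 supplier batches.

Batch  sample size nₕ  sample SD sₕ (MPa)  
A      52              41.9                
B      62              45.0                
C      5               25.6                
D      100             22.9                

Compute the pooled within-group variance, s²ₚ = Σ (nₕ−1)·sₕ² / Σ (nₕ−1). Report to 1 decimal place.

Degrees of freedom: 51 + 61 + 4 + 99 = 215.
Σ(nₕ−1)sₕ² = 51·1755.61 + 61·2025 + 4·655.36 + 99·524.41 = 267599.14.
s²ₚ = 267599.14 / 215 = 1244.647... → 1244.6.

1244.6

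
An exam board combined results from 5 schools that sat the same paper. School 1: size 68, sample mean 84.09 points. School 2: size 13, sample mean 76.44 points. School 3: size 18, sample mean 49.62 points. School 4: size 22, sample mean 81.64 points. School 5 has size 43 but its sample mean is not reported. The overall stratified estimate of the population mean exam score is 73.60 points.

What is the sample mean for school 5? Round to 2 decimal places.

62.08

N = 68 + 13 + 18 + 22 + 43 = 164.
Overall total = μ·N = 73.60·164 = 12070.4.
Subtract the known strata: 68·84.09 + 13·76.44 + 18·49.62 + 22·81.64 = 9401.08.
Remaining total for school 5: 12070.4 − 9401.08 = 2669.32.
Divide by its size: 2669.32 / 43 = 62.0772... → 62.08.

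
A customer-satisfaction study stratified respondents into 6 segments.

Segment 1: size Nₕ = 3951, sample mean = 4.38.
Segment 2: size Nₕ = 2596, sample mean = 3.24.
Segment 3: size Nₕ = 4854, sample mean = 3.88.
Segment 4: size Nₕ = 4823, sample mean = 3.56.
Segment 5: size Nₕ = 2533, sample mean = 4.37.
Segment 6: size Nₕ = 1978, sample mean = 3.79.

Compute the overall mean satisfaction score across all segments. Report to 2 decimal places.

N = 20735; weights Wₕ = Nₕ/N = (0.1905, 0.1252, 0.2341, 0.2326, 0.1222, 0.0954).
x̄_st = Σ Wₕ·x̄ₕ = 0.1905·4.38 + 0.1252·3.24 + 0.2341·3.88 + 0.2326·3.56 + 0.1222·4.37 + 0.0954·3.79 ≈ 3.8720...
→ 3.87.

3.87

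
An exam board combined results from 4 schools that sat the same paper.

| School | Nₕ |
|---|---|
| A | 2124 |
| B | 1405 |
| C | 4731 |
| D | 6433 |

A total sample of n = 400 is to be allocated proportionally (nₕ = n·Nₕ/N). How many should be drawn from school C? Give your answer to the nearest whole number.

129

N = 2124 + 1405 + 4731 + 6433 = 14693.
n_C = 400·4731/14693 = 128.796... → 129.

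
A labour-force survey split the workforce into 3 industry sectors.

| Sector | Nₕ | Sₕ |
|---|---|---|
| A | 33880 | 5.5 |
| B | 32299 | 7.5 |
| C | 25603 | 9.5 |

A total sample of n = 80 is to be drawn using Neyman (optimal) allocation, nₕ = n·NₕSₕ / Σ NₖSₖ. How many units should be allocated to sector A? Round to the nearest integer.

A: NₕSₕ = 33880·5.5 = 186340
B: NₕSₕ = 32299·7.5 = 242242.5
C: NₕSₕ = 25603·9.5 = 243228.5
Σ NₕSₕ = 671811.
n_A = 80·186340/671811 = 22.190... → 22.

22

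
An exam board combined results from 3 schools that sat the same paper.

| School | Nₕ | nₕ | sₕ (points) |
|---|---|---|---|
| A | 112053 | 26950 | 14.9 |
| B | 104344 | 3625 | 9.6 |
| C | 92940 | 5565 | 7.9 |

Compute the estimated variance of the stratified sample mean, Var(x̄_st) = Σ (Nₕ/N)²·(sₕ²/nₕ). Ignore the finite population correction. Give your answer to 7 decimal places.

N = 309337; Wₕ = Nₕ/N.
school A: (112053/309337)²·14.9²/26950 = 0.0010809286
school B: (104344/309337)²·9.6²/3625 = 0.0028927152
school C: (92940/309337)²·7.9²/5565 = 0.0010123498
Sum = 0.0049859936 → 0.0049860.

0.0049860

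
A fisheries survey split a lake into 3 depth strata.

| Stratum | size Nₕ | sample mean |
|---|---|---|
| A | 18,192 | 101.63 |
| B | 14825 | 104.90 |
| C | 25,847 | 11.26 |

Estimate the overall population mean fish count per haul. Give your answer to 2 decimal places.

x̄_st = (Σ Nₕx̄ₕ) / (Σ Nₕ) = (18192·101.63 + 14825·104.90 + 25847·11.26) / 58864
= 3695032.68 / 58864 = 62.7724... → 62.77.

62.77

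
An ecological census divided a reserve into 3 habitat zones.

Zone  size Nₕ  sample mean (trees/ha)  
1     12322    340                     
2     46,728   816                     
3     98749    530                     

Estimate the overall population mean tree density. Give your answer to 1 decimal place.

599.9

N = 12322 + 46728 + 98749 = 157799.
The stratified mean weights each stratum mean by its population share Nₕ/N.
Σ Nₕx̄ₕ = 12322·340 + 46728·816 + 98749·530 = 4189480 + 38130048 + 52336970 = 94656498.
Divide by N: 94656498 / 157799 = 599.855... → 599.9.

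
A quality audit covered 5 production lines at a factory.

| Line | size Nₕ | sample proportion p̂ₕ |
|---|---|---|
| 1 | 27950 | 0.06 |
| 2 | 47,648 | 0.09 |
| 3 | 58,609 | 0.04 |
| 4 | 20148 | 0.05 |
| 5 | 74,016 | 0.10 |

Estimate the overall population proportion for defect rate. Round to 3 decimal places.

0.073

N = 27950 + 47648 + 58609 + 20148 + 74016 = 228371.
Overall proportion = Σ (Nₕ/N)·p̂ₕ.
Σ Nₕp̂ₕ = 1677 + 4288.32 + 2344.36 + 1007.4 + 7401.6 = 16718.68.
16718.68 / 228371 = 0.07321... → 0.073.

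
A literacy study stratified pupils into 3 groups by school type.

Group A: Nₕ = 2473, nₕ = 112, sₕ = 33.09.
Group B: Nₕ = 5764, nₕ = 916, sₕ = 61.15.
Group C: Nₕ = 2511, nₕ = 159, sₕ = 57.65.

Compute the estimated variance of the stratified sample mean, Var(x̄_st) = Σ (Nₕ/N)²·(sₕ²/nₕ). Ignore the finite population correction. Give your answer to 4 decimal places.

2.8325

N = 10748; Wₕ = Nₕ/N.
group A: (2473/10748)²·33.09²/112 = 0.5175692
group B: (5764/10748)²·61.15²/916 = 1.1740594
group C: (2511/10748)²·57.65²/159 = 1.1408791
Sum = 2.8325077 → 2.8325.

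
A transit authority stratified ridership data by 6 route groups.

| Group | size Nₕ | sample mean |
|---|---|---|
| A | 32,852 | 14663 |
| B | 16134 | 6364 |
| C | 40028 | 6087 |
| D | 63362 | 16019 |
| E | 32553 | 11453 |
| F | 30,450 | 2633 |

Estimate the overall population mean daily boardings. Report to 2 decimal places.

N = 32852 + 16134 + 40028 + 63362 + 32553 + 30450 = 215379.
Overall mean = Σ (Nₕ/N)·x̄ₕ — weight by population share, not a simple average.
Σ Nₕx̄ₕ = 32852·14663 + 16134·6364 + 40028·6087 + 63362·16019 + 32553·11453 + 30450·2633 = 481708876 + 102676776 + 243650436 + 1014995878 + 372829509 + 80174850 = 2296036325.
Divide by N: 2296036325 / 215379 = 10660.4466... → 10660.45.

10660.45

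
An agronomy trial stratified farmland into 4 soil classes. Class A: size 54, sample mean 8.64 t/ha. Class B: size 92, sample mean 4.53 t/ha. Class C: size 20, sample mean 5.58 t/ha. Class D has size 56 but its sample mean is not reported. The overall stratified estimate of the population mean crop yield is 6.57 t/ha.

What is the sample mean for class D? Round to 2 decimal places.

8.28

Σ Nₕx̄ₕ = N·μ, so 56·x̄_D = 222·6.57 − (54·8.64 + 92·4.53 + 20·5.58).
= 1458.54 − 994.92 = 463.62.
x̄_D = 463.62 / 56 = 8.2789... → 8.28.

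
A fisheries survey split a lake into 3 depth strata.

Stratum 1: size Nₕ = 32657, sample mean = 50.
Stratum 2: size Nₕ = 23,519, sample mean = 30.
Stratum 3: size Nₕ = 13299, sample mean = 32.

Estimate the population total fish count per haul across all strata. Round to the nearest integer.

1: 32657·50 = 1632850
2: 23519·30 = 705570
3: 13299·32 = 425568
τ̂ = Σ Nₕx̄ₕ = 2763988.

2763988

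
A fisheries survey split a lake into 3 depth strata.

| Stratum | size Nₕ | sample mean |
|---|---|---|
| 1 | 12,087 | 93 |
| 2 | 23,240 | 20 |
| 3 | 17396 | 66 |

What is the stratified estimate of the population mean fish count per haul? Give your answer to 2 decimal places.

x̄_st = (Σ Nₕx̄ₕ) / (Σ Nₕ) = (12087·93 + 23240·20 + 17396·66) / 52723
= 2737027 / 52723 = 51.9133... → 51.91.

51.91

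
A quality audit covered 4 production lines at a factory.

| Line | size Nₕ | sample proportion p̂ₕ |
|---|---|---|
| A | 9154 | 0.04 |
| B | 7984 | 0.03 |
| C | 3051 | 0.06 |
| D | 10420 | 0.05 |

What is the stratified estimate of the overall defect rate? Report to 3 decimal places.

0.043

N = 9154 + 7984 + 3051 + 10420 = 30609.
Overall proportion = Σ (Nₕ/N)·p̂ₕ.
Σ Nₕp̂ₕ = 366.16 + 239.52 + 183.06 + 521 = 1309.74.
1309.74 / 30609 = 0.04279... → 0.043.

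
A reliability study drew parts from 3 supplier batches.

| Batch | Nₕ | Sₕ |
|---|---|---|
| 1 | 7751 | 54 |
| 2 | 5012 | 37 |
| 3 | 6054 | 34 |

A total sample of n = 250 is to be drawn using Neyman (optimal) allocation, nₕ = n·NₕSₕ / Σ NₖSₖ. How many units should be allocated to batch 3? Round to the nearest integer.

64

Σ NₕSₕ = 7751·54 + 5012·37 + 6054·34 = 809834.
Share for 3: 205836/809834 = 0.25417.
n_3 = 250 × 0.25417 = 63.543... → 64.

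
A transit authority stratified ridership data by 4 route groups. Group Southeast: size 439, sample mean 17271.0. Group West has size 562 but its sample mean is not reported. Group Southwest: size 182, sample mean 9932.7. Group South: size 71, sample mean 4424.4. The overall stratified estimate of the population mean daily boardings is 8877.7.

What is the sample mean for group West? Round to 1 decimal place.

2542.3

Σ Nₕx̄ₕ = N·μ, so 562·x̄_West = 1254·8877.7 − (439·17271.0 + 182·9932.7 + 71·4424.4).
= 11132635.8 − 9703852.8 = 1428783.
x̄_West = 1428783 / 562 = 2542.319... → 2542.3.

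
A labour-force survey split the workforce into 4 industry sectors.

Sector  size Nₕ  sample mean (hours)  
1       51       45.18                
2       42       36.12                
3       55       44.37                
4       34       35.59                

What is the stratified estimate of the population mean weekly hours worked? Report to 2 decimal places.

41.05

N = 182; weights Wₕ = Nₕ/N = (0.2802, 0.2308, 0.3022, 0.1868).
x̄_st = Σ Wₕ·x̄ₕ = 0.2802·45.18 + 0.2308·36.12 + 0.3022·44.37 + 0.1868·35.59 ≈ 41.0529...
→ 41.05.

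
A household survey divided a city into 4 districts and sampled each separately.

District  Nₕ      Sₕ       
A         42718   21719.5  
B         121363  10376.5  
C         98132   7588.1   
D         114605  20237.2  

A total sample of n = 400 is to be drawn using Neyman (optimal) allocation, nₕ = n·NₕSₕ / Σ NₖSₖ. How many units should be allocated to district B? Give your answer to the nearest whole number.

96

Σ NₕSₕ = 42718·21719.5 + 121363·10376.5 + 98132·7588.1 + 114605·20237.2 = 5251056505.7.
Share for B: 1259323169.5/5251056505.7 = 0.23982.
n_B = 400 × 0.23982 = 95.929... → 96.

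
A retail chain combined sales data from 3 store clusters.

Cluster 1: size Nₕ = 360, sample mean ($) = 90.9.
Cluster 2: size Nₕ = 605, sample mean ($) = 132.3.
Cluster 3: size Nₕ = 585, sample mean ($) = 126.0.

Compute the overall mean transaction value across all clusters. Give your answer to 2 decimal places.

120.31

N = 360 + 605 + 585 = 1550.
Overall mean = Σ (Nₕ/N)·x̄ₕ — weight by population share, not a simple average.
Σ Nₕx̄ₕ = 360·90.9 + 605·132.3 + 585·126.0 = 32724 + 80041.5 + 73710 = 186475.5.
Divide by N: 186475.5 / 1550 = 120.3068... → 120.31.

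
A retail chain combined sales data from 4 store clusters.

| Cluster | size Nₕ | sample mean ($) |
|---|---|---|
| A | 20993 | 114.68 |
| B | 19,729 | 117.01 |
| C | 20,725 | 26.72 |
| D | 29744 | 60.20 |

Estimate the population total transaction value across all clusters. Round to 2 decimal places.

Estimate total by summing Nₕ·x̄ₕ over strata.
20993·114.68 + 19729·117.01 + 20725·26.72 + 29744·60.20 = 2407477.24 + 2308490.29 + 553772 + 1790588.8 = 7060328.33.

7060328.33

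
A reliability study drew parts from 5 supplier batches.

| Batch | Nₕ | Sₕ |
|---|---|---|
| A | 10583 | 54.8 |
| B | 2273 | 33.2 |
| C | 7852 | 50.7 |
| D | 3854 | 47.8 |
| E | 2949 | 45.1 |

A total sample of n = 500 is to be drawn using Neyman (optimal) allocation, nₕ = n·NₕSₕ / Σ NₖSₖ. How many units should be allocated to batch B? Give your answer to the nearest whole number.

28

A: NₕSₕ = 10583·54.8 = 579948.4
B: NₕSₕ = 2273·33.2 = 75463.6
C: NₕSₕ = 7852·50.7 = 398096.4
D: NₕSₕ = 3854·47.8 = 184221.2
E: NₕSₕ = 2949·45.1 = 132999.9
Σ NₕSₕ = 1370729.5.
n_B = 500·75463.6/1370729.5 = 27.527... → 28.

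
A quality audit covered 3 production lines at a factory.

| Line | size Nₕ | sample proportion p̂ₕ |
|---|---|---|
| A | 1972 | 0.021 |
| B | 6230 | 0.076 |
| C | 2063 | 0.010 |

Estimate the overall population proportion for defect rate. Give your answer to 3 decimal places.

0.052

Wₕ = Nₕ/N with N = 10265: 0.1921, 0.6069, 0.2010.
p̂_st = 0.1921·0.021 + 0.6069·0.076 + 0.2010·0.010 ≈ 0.05217... → 0.052.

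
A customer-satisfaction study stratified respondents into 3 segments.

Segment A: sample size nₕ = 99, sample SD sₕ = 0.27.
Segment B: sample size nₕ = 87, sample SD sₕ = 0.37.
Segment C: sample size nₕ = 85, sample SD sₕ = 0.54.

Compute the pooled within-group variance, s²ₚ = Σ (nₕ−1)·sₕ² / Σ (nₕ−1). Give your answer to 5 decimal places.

Degrees of freedom: 98 + 86 + 84 = 268.
Σ(nₕ−1)sₕ² = 98·0.0729 + 86·0.1369 + 84·0.2916 = 43.412.
s²ₚ = 43.412 / 268 = 0.1619851... → 0.16199.

0.16199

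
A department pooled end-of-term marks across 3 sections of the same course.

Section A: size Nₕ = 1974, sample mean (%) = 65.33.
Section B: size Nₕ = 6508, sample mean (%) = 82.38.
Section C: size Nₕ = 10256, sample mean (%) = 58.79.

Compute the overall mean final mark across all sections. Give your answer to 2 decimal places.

67.67

N = 18738; weights Wₕ = Nₕ/N = (0.1053, 0.3473, 0.5473).
x̄_st = Σ Wₕ·x̄ₕ = 0.1053·65.33 + 0.3473·82.38 + 0.5473·58.79 ≈ 67.6721...
→ 67.67.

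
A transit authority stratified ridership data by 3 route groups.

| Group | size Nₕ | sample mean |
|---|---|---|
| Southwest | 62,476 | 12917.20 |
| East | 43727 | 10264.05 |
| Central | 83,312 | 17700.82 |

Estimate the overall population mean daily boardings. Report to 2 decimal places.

N = 62476 + 43727 + 83312 = 189515.
The stratified mean weights each stratum mean by its population share Nₕ/N.
Σ Nₕx̄ₕ = 62476·12917.20 + 43727·10264.05 + 83312·17700.82 = 807014987.2 + 448816114.35 + 1474690715.84 = 2730521817.39.
Divide by N: 2730521817.39 / 189515 = 14407.9456... → 14407.95.

14407.95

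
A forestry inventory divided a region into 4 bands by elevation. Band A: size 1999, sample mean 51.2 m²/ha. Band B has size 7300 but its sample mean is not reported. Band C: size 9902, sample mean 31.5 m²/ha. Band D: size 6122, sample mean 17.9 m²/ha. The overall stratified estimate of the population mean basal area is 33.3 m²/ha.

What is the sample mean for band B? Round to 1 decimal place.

43.8

N = 1999 + 7300 + 9902 + 6122 = 25323.
Overall total = μ·N = 33.3·25323 = 843255.9.
Subtract the known strata: 1999·51.2 + 9902·31.5 + 6122·17.9 = 523845.6.
Remaining total for band B: 843255.9 − 523845.6 = 319410.3.
Divide by its size: 319410.3 / 7300 = 43.755... → 43.8.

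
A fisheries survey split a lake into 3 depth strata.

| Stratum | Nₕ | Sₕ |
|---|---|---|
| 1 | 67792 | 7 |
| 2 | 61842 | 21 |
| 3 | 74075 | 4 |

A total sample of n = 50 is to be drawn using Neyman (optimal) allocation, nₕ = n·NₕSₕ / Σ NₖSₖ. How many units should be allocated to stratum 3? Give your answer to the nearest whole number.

7

Σ NₕSₕ = 67792·7 + 61842·21 + 74075·4 = 2069526.
Share for 3: 296300/2069526 = 0.14317.
n_3 = 50 × 0.14317 = 7.159... → 7.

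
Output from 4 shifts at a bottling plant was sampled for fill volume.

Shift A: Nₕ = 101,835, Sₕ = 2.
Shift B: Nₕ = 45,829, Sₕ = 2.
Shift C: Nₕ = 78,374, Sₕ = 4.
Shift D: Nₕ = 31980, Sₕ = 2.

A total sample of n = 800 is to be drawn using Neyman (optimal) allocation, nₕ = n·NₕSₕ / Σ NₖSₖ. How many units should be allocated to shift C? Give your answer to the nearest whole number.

373

Σ NₕSₕ = 101835·2 + 45829·2 + 78374·4 + 31980·2 = 672784.
Share for C: 313496/672784 = 0.46597.
n_C = 800 × 0.46597 = 372.775... → 373.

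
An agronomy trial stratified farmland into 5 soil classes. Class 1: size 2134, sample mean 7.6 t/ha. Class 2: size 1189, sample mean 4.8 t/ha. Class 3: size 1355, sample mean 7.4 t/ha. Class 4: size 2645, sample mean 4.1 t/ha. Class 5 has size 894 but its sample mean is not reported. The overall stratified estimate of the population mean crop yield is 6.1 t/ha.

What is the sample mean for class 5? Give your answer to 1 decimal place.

Σ Nₕx̄ₕ = N·μ, so 894·x̄_5 = 8217·6.1 − (2134·7.6 + 1189·4.8 + 1355·7.4 + 2645·4.1).
= 50123.7 − 42797.1 = 7326.6.
x̄_5 = 7326.6 / 894 = 8.195... → 8.2.

8.2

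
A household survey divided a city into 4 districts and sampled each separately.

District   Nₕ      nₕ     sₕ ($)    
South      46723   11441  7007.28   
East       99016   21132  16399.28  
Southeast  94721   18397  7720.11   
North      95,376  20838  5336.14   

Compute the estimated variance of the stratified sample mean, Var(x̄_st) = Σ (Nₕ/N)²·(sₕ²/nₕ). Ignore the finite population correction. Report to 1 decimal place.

N = 335836; Wₕ = Nₕ/N.
district South: (46723/335836)²·7007.28²/11441 = 83.0696
district East: (99016/335836)²·16399.28²/21132 = 1106.2804
district Southeast: (94721/335836)²·7720.11²/18397 = 257.7140
district North: (95376/335836)²·5336.14²/20838 = 110.2103
Sum = 1557.2742 → 1557.3.

1557.3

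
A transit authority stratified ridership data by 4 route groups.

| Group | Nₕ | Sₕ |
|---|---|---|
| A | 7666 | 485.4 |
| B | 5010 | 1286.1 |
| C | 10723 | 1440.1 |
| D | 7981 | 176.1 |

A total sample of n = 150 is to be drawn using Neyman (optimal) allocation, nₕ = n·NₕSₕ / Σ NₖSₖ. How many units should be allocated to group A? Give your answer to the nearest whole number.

Σ NₕSₕ = 7666·485.4 + 5010·1286.1 + 10723·1440.1 + 7981·176.1 = 27012083.8.
Share for A: 3721076.4/27012083.8 = 0.13776.
n_A = 150 × 0.13776 = 20.663... → 21.

21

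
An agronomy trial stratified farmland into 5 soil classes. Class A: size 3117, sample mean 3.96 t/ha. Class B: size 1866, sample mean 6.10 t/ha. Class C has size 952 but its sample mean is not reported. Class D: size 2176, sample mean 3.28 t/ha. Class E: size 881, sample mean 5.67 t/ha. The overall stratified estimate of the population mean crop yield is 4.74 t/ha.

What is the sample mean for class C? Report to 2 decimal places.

N = 3117 + 1866 + 952 + 2176 + 881 = 8992.
Overall total = μ·N = 4.74·8992 = 42622.08.
Subtract the known strata: 3117·3.96 + 1866·6.10 + 2176·3.28 + 881·5.67 = 35858.47.
Remaining total for class C: 42622.08 − 35858.47 = 6763.61.
Divide by its size: 6763.61 / 952 = 7.1046... → 7.10.

7.10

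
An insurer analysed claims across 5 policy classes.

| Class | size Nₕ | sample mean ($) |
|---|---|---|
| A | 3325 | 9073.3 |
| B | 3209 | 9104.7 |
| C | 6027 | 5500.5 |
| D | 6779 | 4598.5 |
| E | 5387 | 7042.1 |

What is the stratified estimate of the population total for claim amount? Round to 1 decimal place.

161646242.5

Estimate total by summing Nₕ·x̄ₕ over strata.
3325·9073.3 + 3209·9104.7 + 6027·5500.5 + 6779·4598.5 + 5387·7042.1 = 30168722.5 + 29216982.3 + 33151513.5 + 31173231.5 + 37935792.7 = 161646242.5.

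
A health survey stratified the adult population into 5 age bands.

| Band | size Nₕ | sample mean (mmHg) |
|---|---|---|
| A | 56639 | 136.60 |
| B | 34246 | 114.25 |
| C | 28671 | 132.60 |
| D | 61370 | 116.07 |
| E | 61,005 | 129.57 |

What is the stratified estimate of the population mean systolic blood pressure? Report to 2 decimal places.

125.98

N = 56639 + 34246 + 28671 + 61370 + 61005 = 241931.
The stratified mean weights each stratum mean by its population share Nₕ/N.
Σ Nₕx̄ₕ = 56639·136.60 + 34246·114.25 + 28671·132.60 + 61370·116.07 + 61005·129.57 = 7736887.4 + 3912605.5 + 3801774.6 + 7123215.9 + 7904417.85 = 30478901.25.
Divide by N: 30478901.25 / 241931 = 125.9818... → 125.98.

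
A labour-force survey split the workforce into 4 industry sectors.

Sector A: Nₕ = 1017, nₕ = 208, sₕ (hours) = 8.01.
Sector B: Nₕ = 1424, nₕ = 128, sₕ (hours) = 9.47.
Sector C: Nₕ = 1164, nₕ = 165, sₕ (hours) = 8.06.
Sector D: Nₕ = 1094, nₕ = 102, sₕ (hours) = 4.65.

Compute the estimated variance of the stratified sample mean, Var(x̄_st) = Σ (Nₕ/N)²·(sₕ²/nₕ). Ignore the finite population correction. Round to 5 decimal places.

N = 4699; Wₕ = Nₕ/N.
sector A: (1017/4699)²·8.01²/208 = 0.01444883
sector B: (1424/4699)²·9.47²/128 = 0.06434267
sector C: (1164/4699)²·8.06²/165 = 0.02415913
sector D: (1094/4699)²·4.65²/102 = 0.01149025
Sum = 0.11444088 → 0.11444.

0.11444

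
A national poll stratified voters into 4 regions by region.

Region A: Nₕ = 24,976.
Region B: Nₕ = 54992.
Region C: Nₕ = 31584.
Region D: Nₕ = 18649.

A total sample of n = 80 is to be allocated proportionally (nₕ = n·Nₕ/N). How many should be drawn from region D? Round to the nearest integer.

Share of region D = 18649/130201 = 0.14323.
Allocate 80 × 0.14323 = 11.459... → 11.

11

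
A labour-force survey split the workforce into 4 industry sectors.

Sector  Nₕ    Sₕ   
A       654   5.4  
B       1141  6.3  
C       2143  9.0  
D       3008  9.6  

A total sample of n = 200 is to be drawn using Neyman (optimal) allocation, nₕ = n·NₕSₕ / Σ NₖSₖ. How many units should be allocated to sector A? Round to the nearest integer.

Σ NₕSₕ = 654·5.4 + 1141·6.3 + 2143·9.0 + 3008·9.6 = 58883.7.
Share for A: 3531.6/58883.7 = 0.05998.
n_A = 200 × 0.05998 = 11.995... → 12.

12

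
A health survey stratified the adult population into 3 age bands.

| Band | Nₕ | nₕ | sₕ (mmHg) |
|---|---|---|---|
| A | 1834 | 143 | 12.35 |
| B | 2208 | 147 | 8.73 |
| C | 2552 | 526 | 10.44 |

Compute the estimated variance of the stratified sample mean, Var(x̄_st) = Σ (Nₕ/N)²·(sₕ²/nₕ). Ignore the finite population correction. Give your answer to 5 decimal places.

N = 6594. Term for each stratum: Wₕ²sₕ²/nₕ.
Var(x̄_st) = 0.08250849 + 0.05813148 + 0.03103693 = 0.17167690 → 0.17168.

0.17168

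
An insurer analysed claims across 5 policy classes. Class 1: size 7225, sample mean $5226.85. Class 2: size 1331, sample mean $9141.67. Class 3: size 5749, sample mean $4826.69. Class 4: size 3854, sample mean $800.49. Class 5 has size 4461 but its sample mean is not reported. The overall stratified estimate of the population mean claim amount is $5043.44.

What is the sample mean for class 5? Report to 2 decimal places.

Σ Nₕx̄ₕ = N·μ, so 4461·x̄_5 = 22620·5043.44 − (7225·5226.85 + 1331·9141.67 + 5749·4826.69 + 3854·800.49).
= 114082612.8 − 80765283.29 = 33317329.51.
x̄_5 = 33317329.51 / 4461 = 7468.5787... → 7468.58.

7468.58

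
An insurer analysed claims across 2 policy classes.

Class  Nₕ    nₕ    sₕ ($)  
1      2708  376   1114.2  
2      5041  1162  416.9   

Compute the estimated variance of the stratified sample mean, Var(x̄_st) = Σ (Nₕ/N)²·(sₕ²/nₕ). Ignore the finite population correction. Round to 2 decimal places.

466.52

N = 7749; Wₕ = Nₕ/N.
class 1: (2708/7749)²·1114.2²/376 = 403.22222
class 2: (5041/7749)²·416.9²/1162 = 63.29942
Sum = 466.52165 → 466.52.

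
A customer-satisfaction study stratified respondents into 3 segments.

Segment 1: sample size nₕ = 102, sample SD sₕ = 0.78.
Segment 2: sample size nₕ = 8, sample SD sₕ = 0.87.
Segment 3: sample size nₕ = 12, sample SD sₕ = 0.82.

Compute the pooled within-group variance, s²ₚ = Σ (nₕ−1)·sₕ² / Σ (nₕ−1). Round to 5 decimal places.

Degrees of freedom: 101 + 7 + 11 = 119.
Σ(nₕ−1)sₕ² = 101·0.6084 + 7·0.7569 + 11·0.6724 = 74.1431.
s²ₚ = 74.1431 / 119 = 0.6230513... → 0.62305.

0.62305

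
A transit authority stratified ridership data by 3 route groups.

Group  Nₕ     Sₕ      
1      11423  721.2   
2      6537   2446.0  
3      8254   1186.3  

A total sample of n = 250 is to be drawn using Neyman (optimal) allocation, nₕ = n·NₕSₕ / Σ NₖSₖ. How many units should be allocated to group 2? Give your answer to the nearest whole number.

118

Σ NₕSₕ = 11423·721.2 + 6537·2446.0 + 8254·1186.3 = 34019489.8.
Share for 2: 15989502/34019489.8 = 0.47001.
n_2 = 250 × 0.47001 = 117.503... → 118.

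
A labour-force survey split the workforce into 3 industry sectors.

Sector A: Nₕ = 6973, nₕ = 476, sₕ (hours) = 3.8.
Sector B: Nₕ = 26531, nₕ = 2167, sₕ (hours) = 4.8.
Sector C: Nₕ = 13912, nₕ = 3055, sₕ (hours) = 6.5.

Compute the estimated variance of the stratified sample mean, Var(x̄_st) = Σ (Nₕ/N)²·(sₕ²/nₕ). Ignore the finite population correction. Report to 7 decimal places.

N = 47416; Wₕ = Nₕ/N.
sector A: (6973/47416)²·3.8²/476 = 0.0006560693
sector B: (26531/47416)²·4.8²/2167 = 0.0033287484
sector C: (13912/47416)²·6.5²/3055 = 0.0011905422
Sum = 0.0051753600 → 0.0051754.

0.0051754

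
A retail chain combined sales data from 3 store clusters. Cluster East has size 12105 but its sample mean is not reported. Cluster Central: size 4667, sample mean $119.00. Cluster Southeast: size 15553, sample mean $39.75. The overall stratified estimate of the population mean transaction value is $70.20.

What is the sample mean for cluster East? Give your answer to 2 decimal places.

90.51

N = 12105 + 4667 + 15553 = 32325.
Overall total = μ·N = 70.20·32325 = 2269215.
Subtract the known strata: 4667·119.00 + 15553·39.75 = 1173604.75.
Remaining total for cluster East: 2269215 − 1173604.75 = 1095610.25.
Divide by its size: 1095610.25 / 12105 = 90.5089... → 90.51.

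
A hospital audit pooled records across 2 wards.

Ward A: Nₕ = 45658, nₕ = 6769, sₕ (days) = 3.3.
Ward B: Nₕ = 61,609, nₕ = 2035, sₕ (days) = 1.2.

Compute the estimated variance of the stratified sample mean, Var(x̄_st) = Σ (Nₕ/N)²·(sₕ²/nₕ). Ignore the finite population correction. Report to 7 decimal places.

N = 107267; Wₕ = Nₕ/N.
ward A: (45658/107267)²·3.3²/6769 = 0.0002914774
ward B: (61609/107267)²·1.2²/2035 = 0.0002334286
Sum = 0.0005249060 → 0.0005249.

0.0005249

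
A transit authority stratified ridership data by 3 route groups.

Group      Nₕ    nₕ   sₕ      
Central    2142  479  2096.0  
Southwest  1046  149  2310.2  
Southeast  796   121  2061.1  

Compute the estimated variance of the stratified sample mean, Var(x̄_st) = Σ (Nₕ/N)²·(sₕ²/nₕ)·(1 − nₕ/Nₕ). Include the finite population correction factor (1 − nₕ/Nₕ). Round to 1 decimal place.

5364.2

N = 3984. Term for each stratum: Wₕ²sₕ²/nₕ·(1−nₕ/Nₕ).
Var(x̄_st) = 2058.3542 + 2117.3778 + 1188.4774 = 5364.2094 → 5364.2.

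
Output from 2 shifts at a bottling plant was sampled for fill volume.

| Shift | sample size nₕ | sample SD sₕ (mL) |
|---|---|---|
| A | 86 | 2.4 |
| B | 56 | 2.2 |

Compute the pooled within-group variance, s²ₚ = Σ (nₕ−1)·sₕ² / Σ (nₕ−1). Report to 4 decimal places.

A: (86−1)·2.4² = 85·5.76 = 489.6
B: (56−1)·2.2² = 55·4.84 = 266.2
Numerator = 755.8; denominator = Σ(nₕ−1) = 140.
s²ₚ = 755.8/140 = 5.398571... → 5.3986.

5.3986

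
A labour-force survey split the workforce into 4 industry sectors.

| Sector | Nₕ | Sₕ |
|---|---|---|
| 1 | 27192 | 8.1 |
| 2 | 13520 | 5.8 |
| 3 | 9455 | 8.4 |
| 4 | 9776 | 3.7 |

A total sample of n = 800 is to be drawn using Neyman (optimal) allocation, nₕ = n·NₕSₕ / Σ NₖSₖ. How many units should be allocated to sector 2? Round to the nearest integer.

151

1: NₕSₕ = 27192·8.1 = 220255.2
2: NₕSₕ = 13520·5.8 = 78416
3: NₕSₕ = 9455·8.4 = 79422
4: NₕSₕ = 9776·3.7 = 36171.2
Σ NₕSₕ = 414264.4.
n_2 = 800·78416/414264.4 = 151.432... → 151.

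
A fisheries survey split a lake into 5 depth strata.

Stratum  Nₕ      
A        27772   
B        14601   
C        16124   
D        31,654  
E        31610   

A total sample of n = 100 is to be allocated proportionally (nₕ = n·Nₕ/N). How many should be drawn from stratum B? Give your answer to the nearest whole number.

Share of stratum B = 14601/121761 = 0.11992.
Allocate 100 × 0.11992 = 11.992... → 12.

12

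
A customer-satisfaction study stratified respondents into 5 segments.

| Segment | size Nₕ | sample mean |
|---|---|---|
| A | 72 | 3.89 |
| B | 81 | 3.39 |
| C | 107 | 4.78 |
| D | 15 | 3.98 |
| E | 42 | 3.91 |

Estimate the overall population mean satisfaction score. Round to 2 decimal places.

x̄_st = (Σ Nₕx̄ₕ) / (Σ Nₕ) = (72·3.89 + 81·3.39 + 107·4.78 + 15·3.98 + 42·3.91) / 317
= 1290.05 / 317 = 4.0696... → 4.07.

4.07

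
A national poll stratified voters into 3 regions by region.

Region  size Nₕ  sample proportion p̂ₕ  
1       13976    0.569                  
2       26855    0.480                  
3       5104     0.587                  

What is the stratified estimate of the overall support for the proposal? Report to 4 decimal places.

Wₕ = Nₕ/N with N = 45935: 0.3043, 0.5846, 0.1111.
p̂_st = 0.3043·0.569 + 0.5846·0.480 + 0.1111·0.587 ≈ 0.518968... → 0.5190.

0.5190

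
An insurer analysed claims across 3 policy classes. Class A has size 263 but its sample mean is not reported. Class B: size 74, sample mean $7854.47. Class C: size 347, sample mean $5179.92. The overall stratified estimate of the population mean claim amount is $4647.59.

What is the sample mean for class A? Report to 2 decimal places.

N = 263 + 74 + 347 = 684.
Overall total = μ·N = 4647.59·684 = 3178951.56.
Subtract the known strata: 74·7854.47 + 347·5179.92 = 2378663.02.
Remaining total for class A: 3178951.56 − 2378663.02 = 800288.54.
Divide by its size: 800288.54 / 263 = 3042.9222... → 3042.92.

3042.92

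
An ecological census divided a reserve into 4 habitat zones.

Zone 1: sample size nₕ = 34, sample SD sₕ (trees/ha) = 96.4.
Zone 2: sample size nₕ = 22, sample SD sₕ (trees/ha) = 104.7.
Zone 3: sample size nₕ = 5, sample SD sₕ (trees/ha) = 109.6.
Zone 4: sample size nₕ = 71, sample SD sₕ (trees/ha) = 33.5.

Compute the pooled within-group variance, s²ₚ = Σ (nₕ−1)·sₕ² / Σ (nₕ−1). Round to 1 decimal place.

5183.4

1: (34−1)·96.4² = 33·9292.96 = 306667.68
2: (22−1)·104.7² = 21·10962.09 = 230203.89
3: (5−1)·109.6² = 4·12012.16 = 48048.64
4: (71−1)·33.5² = 70·1122.25 = 78557.5
Numerator = 663477.71; denominator = Σ(nₕ−1) = 128.
s²ₚ = 663477.71/128 = 5183.420... → 5183.4.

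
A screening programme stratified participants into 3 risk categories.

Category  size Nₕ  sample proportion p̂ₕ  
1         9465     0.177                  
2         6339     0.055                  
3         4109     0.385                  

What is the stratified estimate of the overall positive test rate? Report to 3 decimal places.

0.181

N = 9465 + 6339 + 4109 = 19913.
Overall proportion = Σ (Nₕ/N)·p̂ₕ.
Σ Nₕp̂ₕ = 1675.305 + 348.645 + 1581.965 = 3605.915.
3605.915 / 19913 = 0.18108... → 0.181.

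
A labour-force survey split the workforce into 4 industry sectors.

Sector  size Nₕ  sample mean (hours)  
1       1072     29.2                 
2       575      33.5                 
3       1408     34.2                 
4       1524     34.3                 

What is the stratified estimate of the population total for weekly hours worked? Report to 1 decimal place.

150991.7

1: 1072·29.2 = 31302.4
2: 575·33.5 = 19262.5
3: 1408·34.2 = 48153.6
4: 1524·34.3 = 52273.2
τ̂ = Σ Nₕx̄ₕ = 150991.7.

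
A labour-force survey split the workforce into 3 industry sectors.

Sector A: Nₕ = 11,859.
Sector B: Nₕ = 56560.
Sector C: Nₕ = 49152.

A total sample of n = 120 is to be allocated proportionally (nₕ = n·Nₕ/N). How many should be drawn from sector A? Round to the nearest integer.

12

Share of sector A = 11859/117571 = 0.10087.
Allocate 120 × 0.10087 = 12.104... → 12.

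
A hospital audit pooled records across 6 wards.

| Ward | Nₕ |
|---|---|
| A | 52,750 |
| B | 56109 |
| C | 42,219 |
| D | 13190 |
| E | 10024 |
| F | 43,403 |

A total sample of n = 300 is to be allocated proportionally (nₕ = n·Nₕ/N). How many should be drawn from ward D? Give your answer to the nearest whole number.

Share of ward D = 13190/217695 = 0.06059.
Allocate 300 × 0.06059 = 18.177... → 18.

18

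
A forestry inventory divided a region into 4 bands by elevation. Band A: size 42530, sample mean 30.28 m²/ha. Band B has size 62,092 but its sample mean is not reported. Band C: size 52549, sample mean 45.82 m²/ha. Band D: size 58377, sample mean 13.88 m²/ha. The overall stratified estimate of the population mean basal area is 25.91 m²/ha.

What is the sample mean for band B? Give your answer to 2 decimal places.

17.38

N = 42530 + 62092 + 52549 + 58377 = 215548.
Overall total = μ·N = 25.91·215548 = 5584848.68.
Subtract the known strata: 42530·30.28 + 52549·45.82 + 58377·13.88 = 4505876.34.
Remaining total for band B: 5584848.68 − 4505876.34 = 1078972.34.
Divide by its size: 1078972.34 / 62092 = 17.3770... → 17.38.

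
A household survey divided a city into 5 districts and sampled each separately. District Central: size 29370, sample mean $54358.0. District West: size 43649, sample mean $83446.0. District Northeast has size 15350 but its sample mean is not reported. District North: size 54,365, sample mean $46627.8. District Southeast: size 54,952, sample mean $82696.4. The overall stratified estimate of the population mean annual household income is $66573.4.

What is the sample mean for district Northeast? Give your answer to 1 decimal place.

54889.1

Σ Nₕx̄ₕ = N·μ, so 15350·x̄_Northeast = 197686·66573.4 − (29370·54358.0 + 43649·83446.0 + 54365·46627.8 + 54952·82696.4).
= 13160629152.4 − 12318081833.8 = 842547318.6.
x̄_Northeast = 842547318.6 / 15350 = 54889.076... → 54889.1.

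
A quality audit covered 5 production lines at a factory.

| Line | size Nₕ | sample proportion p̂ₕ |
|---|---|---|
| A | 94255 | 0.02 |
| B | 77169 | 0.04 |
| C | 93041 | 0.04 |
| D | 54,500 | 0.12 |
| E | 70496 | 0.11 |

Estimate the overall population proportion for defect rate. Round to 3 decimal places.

0.059

N = 94255 + 77169 + 93041 + 54500 + 70496 = 389461.
Overall proportion = Σ (Nₕ/N)·p̂ₕ.
Σ Nₕp̂ₕ = 1885.1 + 3086.76 + 3721.64 + 6540 + 7754.56 = 22988.06.
22988.06 / 389461 = 0.05903... → 0.059.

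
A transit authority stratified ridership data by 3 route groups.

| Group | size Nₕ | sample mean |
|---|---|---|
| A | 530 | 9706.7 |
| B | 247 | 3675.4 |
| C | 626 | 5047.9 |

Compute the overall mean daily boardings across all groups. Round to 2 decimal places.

N = 1403; weights Wₕ = Nₕ/N = (0.3778, 0.1761, 0.4462).
x̄_st = Σ Wₕ·x̄ₕ = 0.3778·9706.7 + 0.1761·3675.4 + 0.4462·5047.9 ≈ 6566.1869...
→ 6566.19.

6566.19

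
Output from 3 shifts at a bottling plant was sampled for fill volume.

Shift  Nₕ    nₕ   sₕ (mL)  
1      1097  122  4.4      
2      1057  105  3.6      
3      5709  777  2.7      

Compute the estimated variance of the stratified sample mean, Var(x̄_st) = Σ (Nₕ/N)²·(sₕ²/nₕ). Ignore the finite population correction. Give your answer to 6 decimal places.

N = 7863. Term for each stratum: Wₕ²sₕ²/nₕ.
Var(x̄_st) = 0.003088746 + 0.002230433 + 0.004945954 = 0.010265133 → 0.010265.

0.010265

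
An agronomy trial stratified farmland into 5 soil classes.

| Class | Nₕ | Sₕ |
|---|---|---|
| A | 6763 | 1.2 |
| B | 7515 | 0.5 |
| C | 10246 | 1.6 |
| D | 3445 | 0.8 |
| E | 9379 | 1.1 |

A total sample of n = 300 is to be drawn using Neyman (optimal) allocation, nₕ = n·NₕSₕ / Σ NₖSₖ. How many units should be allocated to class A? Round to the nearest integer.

A: NₕSₕ = 6763·1.2 = 8115.6
B: NₕSₕ = 7515·0.5 = 3757.5
C: NₕSₕ = 10246·1.6 = 16393.6
D: NₕSₕ = 3445·0.8 = 2756
E: NₕSₕ = 9379·1.1 = 10316.9
Σ NₕSₕ = 41339.6.
n_A = 300·8115.6/41339.6 = 58.895... → 59.

59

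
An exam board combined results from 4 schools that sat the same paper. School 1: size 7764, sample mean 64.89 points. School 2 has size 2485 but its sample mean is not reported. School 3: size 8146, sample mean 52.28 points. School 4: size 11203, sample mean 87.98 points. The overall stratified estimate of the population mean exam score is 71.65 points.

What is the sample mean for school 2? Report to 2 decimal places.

Σ Nₕx̄ₕ = N·μ, so 2485·x̄_2 = 29598·71.65 − (7764·64.89 + 8146·52.28 + 11203·87.98).
= 2120696.7 − 1915318.78 = 205377.92.
x̄_2 = 205377.92 / 2485 = 82.6471... → 82.65.

82.65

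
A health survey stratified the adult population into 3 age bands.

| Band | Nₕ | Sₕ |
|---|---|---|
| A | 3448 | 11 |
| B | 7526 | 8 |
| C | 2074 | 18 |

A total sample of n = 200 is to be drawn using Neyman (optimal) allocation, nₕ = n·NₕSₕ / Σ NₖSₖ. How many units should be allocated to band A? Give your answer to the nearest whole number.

Σ NₕSₕ = 3448·11 + 7526·8 + 2074·18 = 135468.
Share for A: 37928/135468 = 0.27998.
n_A = 200 × 0.27998 = 55.996... → 56.

56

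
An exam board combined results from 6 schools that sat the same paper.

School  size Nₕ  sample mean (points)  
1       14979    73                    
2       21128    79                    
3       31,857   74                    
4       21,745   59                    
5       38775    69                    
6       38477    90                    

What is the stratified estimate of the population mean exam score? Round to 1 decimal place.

N = 166961; weights Wₕ = Nₕ/N = (0.0897, 0.1265, 0.1908, 0.1302, 0.2322, 0.2305).
x̄_st = Σ Wₕ·x̄ₕ = 0.0897·73 + 0.1265·79 + 0.1908·74 + 0.1302·59 + 0.2322·69 + 0.2305·90 ≈ 75.115...
→ 75.1.

75.1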